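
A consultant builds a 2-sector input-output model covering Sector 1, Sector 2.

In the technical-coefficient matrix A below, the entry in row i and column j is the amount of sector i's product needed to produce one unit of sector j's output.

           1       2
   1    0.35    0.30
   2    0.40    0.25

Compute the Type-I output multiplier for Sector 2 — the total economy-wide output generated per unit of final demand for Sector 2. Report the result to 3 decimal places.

m_2 = 2.585

I − A =
  [   0.65    -0.30]
  [  -0.40     0.75]
det(I−A) = (0.65)(0.75) − (-0.30)(-0.40) = 0.3675
adj(I−A) = [[0.75, 0.30], [0.40, 0.65]]
(I − A)⁻¹ = adj(I−A) / det(I−A) ≈
  [   2.0408     0.8163]
  [   1.0884     1.7687]
The output multiplier for sector j is the column-j sum of the Leontief inverse (I − A)⁻¹ = adj(I−A) / det(I−A).
Column 2 of adj(I−A): (0.30, 0.65); det(I−A) = 0.3675.
m_2 = (0.30 + 0.65) / 0.3675 = 0.95 / 0.3675 ≈ 2.585.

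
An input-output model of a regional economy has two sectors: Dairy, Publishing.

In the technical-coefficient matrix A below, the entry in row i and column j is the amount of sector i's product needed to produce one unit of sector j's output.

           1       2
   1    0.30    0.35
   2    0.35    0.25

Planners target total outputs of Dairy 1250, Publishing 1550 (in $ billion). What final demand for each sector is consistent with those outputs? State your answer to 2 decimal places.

I − A =
  [   0.70    -0.35]
  [  -0.35     0.75]
d = (I − A) x:
  d_1 = (+0.70)·1250 + (-0.35)·1550 = 332.50
  d_2 = (-0.35)·1250 + (+0.75)·1550 = 725.00

d_1 = 332.50, d_2 = 725.00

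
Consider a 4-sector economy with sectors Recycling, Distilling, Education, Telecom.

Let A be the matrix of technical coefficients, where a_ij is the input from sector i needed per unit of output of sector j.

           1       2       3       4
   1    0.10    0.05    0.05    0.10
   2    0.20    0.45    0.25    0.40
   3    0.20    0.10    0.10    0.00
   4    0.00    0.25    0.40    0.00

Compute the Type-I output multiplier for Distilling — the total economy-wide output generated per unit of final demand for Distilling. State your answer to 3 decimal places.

m_2 = 4.071

I − A =
  [   0.90    -0.05    -0.05    -0.10]
  [  -0.20     0.55    -0.25    -0.40]
  [  -0.20    -0.10     0.90     0.00]
  [   0.00    -0.25    -0.40     1.00]
Compute the cofactors C_ij = (−1)^(i+j)·(3×3 minor ij) of I−A; the adjugate is their transpose:
adj(I−A) = Cᵀ =
  [ 0.36400   0.07650   0.07125   0.06700]
  [ 0.26200   0.79200   0.38700   0.34300]
  [ 0.11000   0.10500   0.39000   0.05300]
  [ 0.10950   0.24000   0.25275   0.40500]
det(I−A) = Σ_j (I−A)_1j·C_1j = (0.90)(0.36400) + (-0.05)(0.26200) + (-0.05)(0.11000) + (-0.10)(0.10950) = 0.29805
(I − A)⁻¹ = adj(I−A) / det(I−A) ≈
  [   1.2213     0.2567     0.2391     0.2248]
  [   0.8790     2.6573     1.2984     1.1508]
  [   0.3691     0.3523     1.3085     0.1778]
  [   0.3674     0.8052     0.8480     1.3588]
The output multiplier for sector j is the column-j sum of the Leontief inverse (I − A)⁻¹ = adj(I−A) / det(I−A).
Column 2 of adj(I−A): (0.07650, 0.79200, 0.10500, 0.24000); det(I−A) = 0.29805.
m_2 = (0.07650 + 0.79200 + 0.10500 + 0.24000) / 0.29805 = 1.2135 / 0.29805 ≈ 4.071.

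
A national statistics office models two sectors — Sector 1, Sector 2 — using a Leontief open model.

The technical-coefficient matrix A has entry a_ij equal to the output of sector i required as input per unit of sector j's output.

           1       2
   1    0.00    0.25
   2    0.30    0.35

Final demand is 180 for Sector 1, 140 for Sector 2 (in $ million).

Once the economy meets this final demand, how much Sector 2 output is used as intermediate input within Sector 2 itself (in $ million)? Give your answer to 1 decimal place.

I − A =
  [   1.00    -0.25]
  [  -0.30     0.65]
det(I−A) = (1.00)(0.65) − (-0.25)(-0.30) = 0.5750
adj(I−A) = [[0.65, 0.25], [0.30, 1.00]]
(I − A)⁻¹ = adj(I−A) / det(I−A) ≈
  [   1.1304     0.4348]
  [   0.5217     1.7391]
First solve x = (I − A)⁻¹ d = adj(I−A)·d / det(I−A); in particular x_2 = (0.30·180 + 1.00·140) / 0.5750 = 194.00 / 0.5750 ≈ 337.391.
Intermediate flow from 2 to 2: z_22 = a_22 · x_2 = 0.35 × 194.00 / 0.5750 = 67.90 / 0.5750 ≈ 118.1.

z_22 = 118.1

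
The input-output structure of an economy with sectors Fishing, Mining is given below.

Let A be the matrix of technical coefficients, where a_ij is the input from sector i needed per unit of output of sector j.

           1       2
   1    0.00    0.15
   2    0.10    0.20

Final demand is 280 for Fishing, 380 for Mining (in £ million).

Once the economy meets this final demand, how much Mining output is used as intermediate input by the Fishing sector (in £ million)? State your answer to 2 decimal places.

z_21 = 35.80

I − A =
  [   1.00    -0.15]
  [  -0.10     0.80]
det(I−A) = (1.00)(0.80) − (-0.15)(-0.10) = 0.7850
adj(I−A) = [[0.80, 0.15], [0.10, 1.00]]
(I − A)⁻¹ = adj(I−A) / det(I−A) ≈
  [   1.0191     0.1911]
  [   0.1274     1.2739]
First solve x = (I − A)⁻¹ d = adj(I−A)·d / det(I−A); in particular x_1 = (0.80·280 + 0.15·380) / 0.7850 = 281.00 / 0.7850 ≈ 357.9618.
Intermediate flow from 2 to 1: z_21 = a_21 · x_1 = 0.10 × 281.00 / 0.7850 = 28.10 / 0.7850 ≈ 35.80.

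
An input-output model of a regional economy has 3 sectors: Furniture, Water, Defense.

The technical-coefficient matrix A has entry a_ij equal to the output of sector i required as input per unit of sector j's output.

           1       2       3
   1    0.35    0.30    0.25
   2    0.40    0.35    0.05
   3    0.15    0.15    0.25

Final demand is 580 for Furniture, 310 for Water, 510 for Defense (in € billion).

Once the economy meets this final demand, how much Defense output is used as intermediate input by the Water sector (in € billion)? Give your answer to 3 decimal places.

I − A =
  [   0.65    -0.30    -0.25]
  [  -0.40     0.65    -0.05]
  [  -0.15    -0.15     0.75]
Cofactors of I−A, C_ij = (−1)^(i+j)·(minor ij) (rows/columns in the sector order above):
  C_11 = (0.65)(0.75) − (-0.05)(-0.15) = 0.4800
  C_12 = −[(-0.40)(0.75) − (-0.05)(-0.15)] = 0.3075
  C_13 = (-0.40)(-0.15) − (0.65)(-0.15) = 0.1575
  C_21 = −[(-0.30)(0.75) − (-0.25)(-0.15)] = 0.2625
  C_22 = (0.65)(0.75) − (-0.25)(-0.15) = 0.4500
  C_23 = −[(0.65)(-0.15) − (-0.30)(-0.15)] = 0.1425
  C_31 = (-0.30)(-0.05) − (-0.25)(0.65) = 0.1775
  C_32 = −[(0.65)(-0.05) − (-0.25)(-0.40)] = 0.1325
  C_33 = (0.65)(0.65) − (-0.30)(-0.40) = 0.3025
det(I−A) = Σ_j (I−A)_1j·C_1j = (0.65)(0.4800) + (-0.30)(0.3075) + (-0.25)(0.1575) = 0.180375
adj(I−A) = Cᵀ =
  [ 0.4800   0.2625   0.1775]
  [ 0.3075   0.4500   0.1325]
  [ 0.1575   0.1425   0.3025]
(I − A)⁻¹ = adj(I−A) / det(I−A) ≈
  [   2.6611     1.4553     0.9841]
  [   1.7048     2.4948     0.7346]
  [   0.8732     0.7900     1.6771]
First solve x = (I − A)⁻¹ d = adj(I−A)·d / det(I−A); in particular x_2 = (0.3075·580 + 0.4500·310 + 0.1325·510) / 0.180375 = 385.425 / 0.180375 ≈ 2136.79834.
Intermediate flow from 3 to 2: z_32 = a_32 · x_2 = 0.15 × 385.425 / 0.180375 = 57.81375 / 0.180375 ≈ 320.520.

z_32 = 320.520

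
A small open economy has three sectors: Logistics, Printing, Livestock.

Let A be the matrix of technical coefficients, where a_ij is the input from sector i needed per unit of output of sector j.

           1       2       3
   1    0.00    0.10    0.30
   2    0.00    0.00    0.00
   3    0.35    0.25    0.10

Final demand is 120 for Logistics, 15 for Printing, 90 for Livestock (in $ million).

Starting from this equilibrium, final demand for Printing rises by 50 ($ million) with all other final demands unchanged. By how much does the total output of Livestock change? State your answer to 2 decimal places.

I − A =
  [   1.00    -0.10    -0.30]
  [   0.00     1.00     0.00]
  [  -0.35    -0.25     0.90]
Cofactors of I−A, C_ij = (−1)^(i+j)·(minor ij) (rows/columns in the sector order above):
  C_11 = (1.00)(0.90) − (0.00)(-0.25) = 0.9000
  C_12 = −[(0.00)(0.90) − (0.00)(-0.35)] = 0.0000
  C_13 = (0.00)(-0.25) − (1.00)(-0.35) = 0.3500
  C_21 = −[(-0.10)(0.90) − (-0.30)(-0.25)] = 0.1650
  C_22 = (1.00)(0.90) − (-0.30)(-0.35) = 0.7950
  C_23 = −[(1.00)(-0.25) − (-0.10)(-0.35)] = 0.2850
  C_31 = (-0.10)(0.00) − (-0.30)(1.00) = 0.3000
  C_32 = −[(1.00)(0.00) − (-0.30)(0.00)] = 0.0000
  C_33 = (1.00)(1.00) − (-0.10)(0.00) = 1.0000
det(I−A) = Σ_j (I−A)_1j·C_1j = (1.00)(0.9000) + (-0.10)(0.0000) + (-0.30)(0.3500) = 0.7950
adj(I−A) = Cᵀ =
  [ 0.9000   0.1650   0.3000]
  [ 0.0000   0.7950   0.0000]
  [ 0.3500   0.2850   1.0000]
(I − A)⁻¹ = adj(I−A) / det(I−A) ≈
  [   1.1321     0.2075     0.3774]
  [   0.0000     1.0000     0.0000]
  [   0.4403     0.3585     1.2579]
Δx = (I − A)⁻¹ Δd with Δd having +50 in the Printing component and 0 elsewhere.
So Δx_3 = L_32 · (+50), where L_32 = adj(I−A)_32 / det(I−A) = 0.2850 / 0.7950.
Δx_3 = 0.2850 × (+50) / 0.7950 = 14.25 / 0.7950 ≈ 17.92.

Δx_3 = 17.92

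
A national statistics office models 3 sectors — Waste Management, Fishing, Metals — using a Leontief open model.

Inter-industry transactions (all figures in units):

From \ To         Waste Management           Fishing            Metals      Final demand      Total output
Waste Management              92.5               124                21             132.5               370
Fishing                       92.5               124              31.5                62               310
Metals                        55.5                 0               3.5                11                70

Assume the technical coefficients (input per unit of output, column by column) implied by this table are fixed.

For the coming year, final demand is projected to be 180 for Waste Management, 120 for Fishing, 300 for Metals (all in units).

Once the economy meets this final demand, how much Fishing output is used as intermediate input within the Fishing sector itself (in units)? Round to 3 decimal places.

Technical coefficients a_ij = z_ij / X_j:
  a_WW = 92.5/370 = 0.25, a_FW = 92.5/370 = 0.25, a_MW = 55.5/370 = 0.15
  a_WF = 124/310 = 0.40, a_FF = 124/310 = 0.40, a_MF = 0/310 = 0.00
  a_WM = 21/70 = 0.30, a_FM = 31.5/70 = 0.45, a_MM = 3.5/70 = 0.05
I − A =
  [   0.75    -0.40    -0.30]
  [  -0.25     0.60    -0.45]
  [  -0.15     0.00     0.95]
Cofactors of I−A, C_ij = (−1)^(i+j)·(minor ij) (rows/columns in the sector order above):
  C_11 = (0.60)(0.95) − (-0.45)(0.00) = 0.5700
  C_12 = −[(-0.25)(0.95) − (-0.45)(-0.15)] = 0.3050
  C_13 = (-0.25)(0.00) − (0.60)(-0.15) = 0.0900
  C_21 = −[(-0.40)(0.95) − (-0.30)(0.00)] = 0.3800
  C_22 = (0.75)(0.95) − (-0.30)(-0.15) = 0.6675
  C_23 = −[(0.75)(0.00) − (-0.40)(-0.15)] = 0.0600
  C_31 = (-0.40)(-0.45) − (-0.30)(0.60) = 0.3600
  C_32 = −[(0.75)(-0.45) − (-0.30)(-0.25)] = 0.4125
  C_33 = (0.75)(0.60) − (-0.40)(-0.25) = 0.3500
det(I−A) = Σ_j (I−A)_1j·C_1j = (0.75)(0.5700) + (-0.40)(0.3050) + (-0.30)(0.0900) = 0.2785
adj(I−A) = Cᵀ =
  [ 0.5700   0.3800   0.3600]
  [ 0.3050   0.6675   0.4125]
  [ 0.0900   0.0600   0.3500]
(I − A)⁻¹ = adj(I−A) / det(I−A) ≈
  [   2.0467     1.3645     1.2926]
  [   1.0952     2.3968     1.4811]
  [   0.3232     0.2154     1.2567]
First solve x = (I − A)⁻¹ d = adj(I−A)·d / det(I−A); in particular x_F = (0.3050·180 + 0.6675·120 + 0.4125·300) / 0.2785 = 258.75 / 0.2785 ≈ 929.08438.
Intermediate flow from F to F: z_FF = a_FF · x_F = 0.40 × 258.75 / 0.2785 = 103.50 / 0.2785 ≈ 371.634.

z_FF = 371.634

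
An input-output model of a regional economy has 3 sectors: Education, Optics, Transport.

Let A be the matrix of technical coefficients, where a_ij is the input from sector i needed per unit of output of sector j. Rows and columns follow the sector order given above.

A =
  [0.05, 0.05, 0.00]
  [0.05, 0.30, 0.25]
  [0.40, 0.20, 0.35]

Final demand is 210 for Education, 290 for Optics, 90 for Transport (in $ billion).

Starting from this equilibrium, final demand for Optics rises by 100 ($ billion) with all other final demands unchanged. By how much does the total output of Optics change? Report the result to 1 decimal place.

Δx_O = 163.3

I − A =
  [   0.95    -0.05     0.00]
  [  -0.05     0.70    -0.25]
  [  -0.40    -0.20     0.65]
Cofactors of I−A, C_ij = (−1)^(i+j)·(minor ij) (rows/columns in the sector order above):
  C_11 = (0.70)(0.65) − (-0.25)(-0.20) = 0.4050
  C_12 = −[(-0.05)(0.65) − (-0.25)(-0.40)] = 0.1325
  C_13 = (-0.05)(-0.20) − (0.70)(-0.40) = 0.2900
  C_21 = −[(-0.05)(0.65) − (0.00)(-0.20)] = 0.0325
  C_22 = (0.95)(0.65) − (0.00)(-0.40) = 0.6175
  C_23 = −[(0.95)(-0.20) − (-0.05)(-0.40)] = 0.2100
  C_31 = (-0.05)(-0.25) − (0.00)(0.70) = 0.0125
  C_32 = −[(0.95)(-0.25) − (0.00)(-0.05)] = 0.2375
  C_33 = (0.95)(0.70) − (-0.05)(-0.05) = 0.6625
det(I−A) = Σ_j (I−A)_1j·C_1j = (0.95)(0.4050) + (-0.05)(0.1325) + (0.00)(0.2900) = 0.378125
adj(I−A) = Cᵀ =
  [ 0.4050   0.0325   0.0125]
  [ 0.1325   0.6175   0.2375]
  [ 0.2900   0.2100   0.6625]
(I − A)⁻¹ = adj(I−A) / det(I−A) ≈
  [   1.0711     0.0860     0.0331]
  [   0.3504     1.6331     0.6281]
  [   0.7669     0.5554     1.7521]
Δx = (I − A)⁻¹ Δd with Δd having +100 in the Optics component and 0 elsewhere.
So Δx_O = L_OO · (+100), where L_OO = adj(I−A)_OO / det(I−A) = 0.6175 / 0.378125.
Δx_O = 0.6175 × (+100) / 0.378125 = 61.75 / 0.378125 ≈ 163.3.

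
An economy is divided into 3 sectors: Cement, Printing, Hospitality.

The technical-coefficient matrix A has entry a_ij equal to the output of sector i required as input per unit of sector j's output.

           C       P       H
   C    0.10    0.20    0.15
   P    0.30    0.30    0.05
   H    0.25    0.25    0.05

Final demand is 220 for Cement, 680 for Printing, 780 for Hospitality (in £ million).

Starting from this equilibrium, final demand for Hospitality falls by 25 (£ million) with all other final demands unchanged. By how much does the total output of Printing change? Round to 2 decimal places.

I − A =
  [   0.90    -0.20    -0.15]
  [  -0.30     0.70    -0.05]
  [  -0.25    -0.25     0.95]
Cofactors of I−A, C_ij = (−1)^(i+j)·(minor ij) (rows/columns in the sector order above):
  C_11 = (0.70)(0.95) − (-0.05)(-0.25) = 0.6525
  C_12 = −[(-0.30)(0.95) − (-0.05)(-0.25)] = 0.2975
  C_13 = (-0.30)(-0.25) − (0.70)(-0.25) = 0.2500
  C_21 = −[(-0.20)(0.95) − (-0.15)(-0.25)] = 0.2275
  C_22 = (0.90)(0.95) − (-0.15)(-0.25) = 0.8175
  C_23 = −[(0.90)(-0.25) − (-0.20)(-0.25)] = 0.2750
  C_31 = (-0.20)(-0.05) − (-0.15)(0.70) = 0.1150
  C_32 = −[(0.90)(-0.05) − (-0.15)(-0.30)] = 0.0900
  C_33 = (0.90)(0.70) − (-0.20)(-0.30) = 0.5700
det(I−A) = Σ_j (I−A)_1j·C_1j = (0.90)(0.6525) + (-0.20)(0.2975) + (-0.15)(0.2500) = 0.49025
adj(I−A) = Cᵀ =
  [ 0.6525   0.2275   0.1150]
  [ 0.2975   0.8175   0.0900]
  [ 0.2500   0.2750   0.5700]
(I − A)⁻¹ = adj(I−A) / det(I−A) ≈
  [   1.3310     0.4640     0.2346]
  [   0.6068     1.6675     0.1836]
  [   0.5099     0.5609     1.1627]
Δx = (I − A)⁻¹ Δd with Δd having -25 in the Hospitality component and 0 elsewhere.
So Δx_P = L_PH · (-25), where L_PH = adj(I−A)_PH / det(I−A) = 0.0900 / 0.49025.
Δx_P = 0.0900 × (-25) / 0.49025 = -2.25 / 0.49025 ≈ -4.59.

Δx_P = -4.59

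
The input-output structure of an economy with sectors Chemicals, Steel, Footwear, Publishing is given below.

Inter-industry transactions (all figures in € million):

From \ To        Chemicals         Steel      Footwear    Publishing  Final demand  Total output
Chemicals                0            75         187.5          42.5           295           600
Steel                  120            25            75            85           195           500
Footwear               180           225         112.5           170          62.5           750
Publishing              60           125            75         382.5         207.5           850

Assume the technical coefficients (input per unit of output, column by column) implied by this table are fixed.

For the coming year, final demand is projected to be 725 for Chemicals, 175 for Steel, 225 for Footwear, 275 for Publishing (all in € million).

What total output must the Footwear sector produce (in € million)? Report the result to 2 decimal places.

x_3 = 1405.46

Technical coefficients a_ij = z_ij / X_j:
  a_11 = 0/600 = 0.00, a_21 = 120/600 = 0.20, a_31 = 180/600 = 0.30, a_41 = 60/600 = 0.10
  a_12 = 75/500 = 0.15, a_22 = 25/500 = 0.05, a_32 = 225/500 = 0.45, a_42 = 125/500 = 0.25
  a_13 = 187.5/750 = 0.25, a_23 = 75/750 = 0.10, a_33 = 112.5/750 = 0.15, a_43 = 75/750 = 0.10
  a_14 = 42.5/850 = 0.05, a_24 = 85/850 = 0.10, a_34 = 170/850 = 0.20, a_44 = 382.5/850 = 0.45
I − A =
  [   1.00    -0.15    -0.25    -0.05]
  [  -0.20     0.95    -0.10    -0.10]
  [  -0.30    -0.45     0.85    -0.20]
  [  -0.10    -0.25    -0.10     0.55]
Compute the cofactors C_ij = (−1)^(i+j)·(3×3 minor ij) of I−A; the adjugate is their transpose:
adj(I−A) = Cᵀ =
  [ 0.369625   0.154375   0.140125   0.112625]
  [ 0.119500   0.395500   0.095500   0.117500]
  [ 0.232250   0.326750   0.472250   0.252250]
  [ 0.163750   0.267250   0.154750   0.638750]
det(I−A) = Σ_j (I−A)_1j·C_1j = (1.00)(0.369625) + (-0.15)(0.119500) + (-0.25)(0.232250) + (-0.05)(0.163750) = 0.28545
(I − A)⁻¹ = adj(I−A) / det(I−A) ≈
  [   1.2949     0.5408     0.4909     0.3946]
  [   0.4186     1.3855     0.3346     0.4116]
  [   0.8136     1.1447     1.6544     0.8837]
  [   0.5737     0.9362     0.5421     2.2377]
x = (I − A)⁻¹ d = adj(I−A)·d / det(I−A), with det(I−A) = 0.28545:
  x_1 = (0.369625·725 + 0.154375·175 + 0.140125·225 + 0.112625·275) / 0.28545 = 357.49375 / 0.28545 ≈ 1252.39
  x_2 = (0.119500·725 + 0.395500·175 + 0.095500·225 + 0.117500·275) / 0.28545 = 209.65 / 0.28545 ≈ 734.45
  x_3 = (0.232250·725 + 0.326750·175 + 0.472250·225 + 0.252250·275) / 0.28545 = 401.1875 / 0.28545 ≈ 1405.46
  x_4 = (0.163750·725 + 0.267250·175 + 0.154750·225 + 0.638750·275) / 0.28545 = 375.9625 / 0.28545 ≈ 1317.09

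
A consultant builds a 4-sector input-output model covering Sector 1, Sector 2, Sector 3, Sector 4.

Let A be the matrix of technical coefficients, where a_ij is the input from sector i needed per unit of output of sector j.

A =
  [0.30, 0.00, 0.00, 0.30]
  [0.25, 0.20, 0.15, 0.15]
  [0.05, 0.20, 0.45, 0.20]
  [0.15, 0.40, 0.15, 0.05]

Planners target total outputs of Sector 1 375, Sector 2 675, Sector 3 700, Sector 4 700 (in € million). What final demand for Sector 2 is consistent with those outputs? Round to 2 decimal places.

d_2 = 236.25

I − A =
  [   0.70     0.00     0.00    -0.30]
  [  -0.25     0.80    -0.15    -0.15]
  [  -0.05    -0.20     0.55    -0.20]
  [  -0.15    -0.40    -0.15     0.95]
d = (I − A) x:
  d_1 = (+0.70)·375 + (+0.00)·675 + (+0.00)·700 + (-0.30)·700 = 52.50
  d_2 = (-0.25)·375 + (+0.80)·675 + (-0.15)·700 + (-0.15)·700 = 236.25
  d_3 = (-0.05)·375 + (-0.20)·675 + (+0.55)·700 + (-0.20)·700 = 91.25
  d_4 = (-0.15)·375 + (-0.40)·675 + (-0.15)·700 + (+0.95)·700 = 233.75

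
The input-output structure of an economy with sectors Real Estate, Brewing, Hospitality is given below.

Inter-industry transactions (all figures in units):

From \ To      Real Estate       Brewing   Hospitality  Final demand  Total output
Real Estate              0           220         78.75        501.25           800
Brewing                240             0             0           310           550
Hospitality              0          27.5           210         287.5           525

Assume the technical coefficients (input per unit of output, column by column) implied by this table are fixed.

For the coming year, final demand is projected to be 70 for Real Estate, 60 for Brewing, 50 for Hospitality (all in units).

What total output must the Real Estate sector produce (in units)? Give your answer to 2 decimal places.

Technical coefficients a_ij = z_ij / X_j:
  a_RR = 0/800 = 0.00, a_BR = 240/800 = 0.30, a_HR = 0/800 = 0.00
  a_RB = 220/550 = 0.40, a_BB = 0/550 = 0.00, a_HB = 27.5/550 = 0.05
  a_RH = 78.75/525 = 0.15, a_BH = 0/525 = 0.00, a_HH = 210/525 = 0.40
I − A =
  [   1.00    -0.40    -0.15]
  [  -0.30     1.00     0.00]
  [   0.00    -0.05     0.60]
Cofactors of I−A, C_ij = (−1)^(i+j)·(minor ij) (rows/columns in the sector order above):
  C_11 = (1.00)(0.60) − (0.00)(-0.05) = 0.6000
  C_12 = −[(-0.30)(0.60) − (0.00)(0.00)] = 0.1800
  C_13 = (-0.30)(-0.05) − (1.00)(0.00) = 0.0150
  C_21 = −[(-0.40)(0.60) − (-0.15)(-0.05)] = 0.2475
  C_22 = (1.00)(0.60) − (-0.15)(0.00) = 0.6000
  C_23 = −[(1.00)(-0.05) − (-0.40)(0.00)] = 0.0500
  C_31 = (-0.40)(0.00) − (-0.15)(1.00) = 0.1500
  C_32 = −[(1.00)(0.00) − (-0.15)(-0.30)] = 0.0450
  C_33 = (1.00)(1.00) − (-0.40)(-0.30) = 0.8800
det(I−A) = Σ_j (I−A)_1j·C_1j = (1.00)(0.6000) + (-0.40)(0.1800) + (-0.15)(0.0150) = 0.52575
adj(I−A) = Cᵀ =
  [ 0.6000   0.2475   0.1500]
  [ 0.1800   0.6000   0.0450]
  [ 0.0150   0.0500   0.8800]
(I − A)⁻¹ = adj(I−A) / det(I−A) ≈
  [   1.1412     0.4708     0.2853]
  [   0.3424     1.1412     0.0856]
  [   0.0285     0.0951     1.6738]
x = (I − A)⁻¹ d = adj(I−A)·d / det(I−A), with det(I−A) = 0.52575:
  x_R = (0.6000·70 + 0.2475·60 + 0.1500·50) / 0.52575 = 64.35 / 0.52575 ≈ 122.40
  x_B = (0.1800·70 + 0.6000·60 + 0.0450·50) / 0.52575 = 50.85 / 0.52575 ≈ 96.72
  x_H = (0.0150·70 + 0.0500·60 + 0.8800·50) / 0.52575 = 48.05 / 0.52575 ≈ 91.39

x_R = 122.40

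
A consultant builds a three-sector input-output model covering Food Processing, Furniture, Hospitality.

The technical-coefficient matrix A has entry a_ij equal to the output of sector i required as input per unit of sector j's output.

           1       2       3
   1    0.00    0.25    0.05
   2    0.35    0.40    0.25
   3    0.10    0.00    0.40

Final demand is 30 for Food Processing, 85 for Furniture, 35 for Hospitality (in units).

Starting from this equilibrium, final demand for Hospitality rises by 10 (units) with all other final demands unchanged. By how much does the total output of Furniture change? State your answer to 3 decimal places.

Δx_2 = 8.969

I − A =
  [   1.00    -0.25    -0.05]
  [  -0.35     0.60    -0.25]
  [  -0.10     0.00     0.60]
Cofactors of I−A, C_ij = (−1)^(i+j)·(minor ij) (rows/columns in the sector order above):
  C_11 = (0.60)(0.60) − (-0.25)(0.00) = 0.3600
  C_12 = −[(-0.35)(0.60) − (-0.25)(-0.10)] = 0.2350
  C_13 = (-0.35)(0.00) − (0.60)(-0.10) = 0.0600
  C_21 = −[(-0.25)(0.60) − (-0.05)(0.00)] = 0.1500
  C_22 = (1.00)(0.60) − (-0.05)(-0.10) = 0.5950
  C_23 = −[(1.00)(0.00) − (-0.25)(-0.10)] = 0.0250
  C_31 = (-0.25)(-0.25) − (-0.05)(0.60) = 0.0925
  C_32 = −[(1.00)(-0.25) − (-0.05)(-0.35)] = 0.2675
  C_33 = (1.00)(0.60) − (-0.25)(-0.35) = 0.5125
det(I−A) = Σ_j (I−A)_1j·C_1j = (1.00)(0.3600) + (-0.25)(0.2350) + (-0.05)(0.0600) = 0.29825
adj(I−A) = Cᵀ =
  [ 0.3600   0.1500   0.0925]
  [ 0.2350   0.5950   0.2675]
  [ 0.0600   0.0250   0.5125]
(I − A)⁻¹ = adj(I−A) / det(I−A) ≈
  [   1.2070     0.5029     0.3101]
  [   0.7879     1.9950     0.8969]
  [   0.2012     0.0838     1.7184]
Δx = (I − A)⁻¹ Δd with Δd having +10 in the Hospitality component and 0 elsewhere.
So Δx_2 = L_23 · (+10), where L_23 = adj(I−A)_23 / det(I−A) = 0.2675 / 0.29825.
Δx_2 = 0.2675 × (+10) / 0.29825 = 2.675 / 0.29825 ≈ 8.969.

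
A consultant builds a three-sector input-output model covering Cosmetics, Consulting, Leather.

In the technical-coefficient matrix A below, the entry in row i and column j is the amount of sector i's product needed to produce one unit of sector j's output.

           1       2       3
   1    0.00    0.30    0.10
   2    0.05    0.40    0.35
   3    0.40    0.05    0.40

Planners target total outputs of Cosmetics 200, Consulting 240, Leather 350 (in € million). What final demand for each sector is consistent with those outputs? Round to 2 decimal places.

I − A =
  [   1.00    -0.30    -0.10]
  [  -0.05     0.60    -0.35]
  [  -0.40    -0.05     0.60]
d = (I − A) x:
  d_1 = (+1.00)·200 + (-0.30)·240 + (-0.10)·350 = 93.00
  d_2 = (-0.05)·200 + (+0.60)·240 + (-0.35)·350 = 11.50
  d_3 = (-0.40)·200 + (-0.05)·240 + (+0.60)·350 = 118.00

d_1 = 93.00, d_2 = 11.50, d_3 = 118.00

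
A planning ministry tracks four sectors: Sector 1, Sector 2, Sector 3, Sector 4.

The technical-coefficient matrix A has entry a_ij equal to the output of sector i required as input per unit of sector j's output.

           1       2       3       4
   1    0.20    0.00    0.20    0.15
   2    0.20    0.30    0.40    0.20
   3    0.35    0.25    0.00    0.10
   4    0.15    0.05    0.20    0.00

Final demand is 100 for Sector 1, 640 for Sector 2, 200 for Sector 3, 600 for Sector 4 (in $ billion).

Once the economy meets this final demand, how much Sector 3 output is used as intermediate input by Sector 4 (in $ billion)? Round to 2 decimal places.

z_34 = 96.97

I − A =
  [   0.80     0.00    -0.20    -0.15]
  [  -0.20     0.70    -0.40    -0.20]
  [  -0.35    -0.25     1.00    -0.10]
  [  -0.15    -0.05    -0.20     1.00]
Compute the cofactors C_ij = (−1)^(i+j)·(3×3 minor ij) of I−A; the adjugate is their transpose:
adj(I−A) = Cᵀ =
  [ 0.56400   0.06600   0.16200   0.11400]
  [ 0.38600   0.67800   0.39500   0.23300]
  [ 0.31050   0.20100   0.53475   0.14025]
  [ 0.16600   0.08400   0.15100   0.42100]
det(I−A) = Σ_j (I−A)_1j·C_1j = (0.80)(0.56400) + (0.00)(0.38600) + (-0.20)(0.31050) + (-0.15)(0.16600) = 0.3642
(I − A)⁻¹ = adj(I−A) / det(I−A) ≈
  [   1.5486     0.1812     0.4448     0.3130]
  [   1.0599     1.8616     1.0846     0.6398]
  [   0.8526     0.5519     1.4683     0.3851]
  [   0.4558     0.2306     0.4146     1.1560]
First solve x = (I − A)⁻¹ d = adj(I−A)·d / det(I−A); in particular x_4 = (0.16600·100 + 0.08400·640 + 0.15100·200 + 0.42100·600) / 0.3642 = 353.16 / 0.3642 ≈ 969.6870.
Intermediate flow from 3 to 4: z_34 = a_34 · x_4 = 0.10 × 353.16 / 0.3642 = 35.316 / 0.3642 ≈ 96.97.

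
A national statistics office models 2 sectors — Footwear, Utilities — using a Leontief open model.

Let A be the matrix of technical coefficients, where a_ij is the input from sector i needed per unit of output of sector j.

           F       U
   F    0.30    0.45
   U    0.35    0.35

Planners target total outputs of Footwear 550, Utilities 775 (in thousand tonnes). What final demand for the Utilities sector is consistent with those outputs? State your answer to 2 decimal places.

d_U = 311.25

I − A =
  [   0.70    -0.45]
  [  -0.35     0.65]
d = (I − A) x:
  d_F = (+0.70)·550 + (-0.45)·775 = 36.25
  d_U = (-0.35)·550 + (+0.65)·775 = 311.25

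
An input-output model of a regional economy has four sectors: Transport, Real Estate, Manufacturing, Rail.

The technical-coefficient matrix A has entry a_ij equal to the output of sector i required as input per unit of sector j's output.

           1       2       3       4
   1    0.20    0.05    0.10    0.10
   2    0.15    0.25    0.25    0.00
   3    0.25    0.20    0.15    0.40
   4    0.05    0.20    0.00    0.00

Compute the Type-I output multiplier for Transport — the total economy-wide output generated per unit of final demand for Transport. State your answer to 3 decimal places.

I − A =
  [   0.80    -0.05    -0.10    -0.10]
  [  -0.15     0.75    -0.25     0.00]
  [  -0.25    -0.20     0.85    -0.40]
  [  -0.05    -0.20     0.00     1.00]
Compute the cofactors C_ij = (−1)^(i+j)·(3×3 minor ij) of I−A; the adjugate is their transpose:
adj(I−A) = Cᵀ =
  [ 0.567500   0.087500   0.092500   0.093750]
  [ 0.195000   0.648750   0.213750   0.105000]
  [ 0.244500   0.241500   0.585750   0.258750]
  [ 0.067375   0.134125   0.047375   0.438750]
det(I−A) = Σ_j (I−A)_1j·C_1j = (0.80)(0.567500) + (-0.05)(0.195000) + (-0.10)(0.244500) + (-0.10)(0.067375) = 0.4130625
(I − A)⁻¹ = adj(I−A) / det(I−A) ≈
  [   1.3739     0.2118     0.2239     0.2270]
  [   0.4721     1.5706     0.5175     0.2542]
  [   0.5919     0.5847     1.4181     0.6264]
  [   0.1631     0.3247     0.1147     1.0622]
The output multiplier for sector j is the column-j sum of the Leontief inverse (I − A)⁻¹ = adj(I−A) / det(I−A).
Column 1 of adj(I−A): (0.567500, 0.195000, 0.244500, 0.067375); det(I−A) = 0.4130625.
m_1 = (0.567500 + 0.195000 + 0.244500 + 0.067375) / 0.4130625 = 1.074375 / 0.4130625 ≈ 2.601.

m_1 = 2.601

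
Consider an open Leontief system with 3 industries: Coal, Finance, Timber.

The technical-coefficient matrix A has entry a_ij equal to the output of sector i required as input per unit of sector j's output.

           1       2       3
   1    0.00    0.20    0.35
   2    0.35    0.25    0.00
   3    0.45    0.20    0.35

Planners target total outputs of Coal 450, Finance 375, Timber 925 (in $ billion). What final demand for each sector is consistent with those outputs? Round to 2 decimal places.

I − A =
  [   1.00    -0.20    -0.35]
  [  -0.35     0.75     0.00]
  [  -0.45    -0.20     0.65]
d = (I − A) x:
  d_1 = (+1.00)·450 + (-0.20)·375 + (-0.35)·925 = 51.25
  d_2 = (-0.35)·450 + (+0.75)·375 + (+0.00)·925 = 123.75
  d_3 = (-0.45)·450 + (-0.20)·375 + (+0.65)·925 = 323.75

d_1 = 51.25, d_2 = 123.75, d_3 = 323.75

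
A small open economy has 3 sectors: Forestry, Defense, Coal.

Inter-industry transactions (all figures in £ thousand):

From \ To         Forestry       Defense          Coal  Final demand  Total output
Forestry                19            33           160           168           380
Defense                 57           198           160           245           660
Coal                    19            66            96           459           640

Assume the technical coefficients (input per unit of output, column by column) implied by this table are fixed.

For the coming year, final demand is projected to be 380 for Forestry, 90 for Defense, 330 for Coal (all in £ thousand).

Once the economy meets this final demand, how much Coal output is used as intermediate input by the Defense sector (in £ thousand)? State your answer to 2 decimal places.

z_CD = 41.28

Technical coefficients a_ij = z_ij / X_j:
  a_FF = 19/380 = 0.05, a_DF = 57/380 = 0.15, a_CF = 19/380 = 0.05
  a_FD = 33/660 = 0.05, a_DD = 198/660 = 0.30, a_CD = 66/660 = 0.10
  a_FC = 160/640 = 0.25, a_DC = 160/640 = 0.25, a_CC = 96/640 = 0.15
I − A =
  [   0.95    -0.05    -0.25]
  [  -0.15     0.70    -0.25]
  [  -0.05    -0.10     0.85]
Cofactors of I−A, C_ij = (−1)^(i+j)·(minor ij) (rows/columns in the sector order above):
  C_11 = (0.70)(0.85) − (-0.25)(-0.10) = 0.5700
  C_12 = −[(-0.15)(0.85) − (-0.25)(-0.05)] = 0.1400
  C_13 = (-0.15)(-0.10) − (0.70)(-0.05) = 0.0500
  C_21 = −[(-0.05)(0.85) − (-0.25)(-0.10)] = 0.0675
  C_22 = (0.95)(0.85) − (-0.25)(-0.05) = 0.7950
  C_23 = −[(0.95)(-0.10) − (-0.05)(-0.05)] = 0.0975
  C_31 = (-0.05)(-0.25) − (-0.25)(0.70) = 0.1875
  C_32 = −[(0.95)(-0.25) − (-0.25)(-0.15)] = 0.2750
  C_33 = (0.95)(0.70) − (-0.05)(-0.15) = 0.6575
det(I−A) = Σ_j (I−A)_1j·C_1j = (0.95)(0.5700) + (-0.05)(0.1400) + (-0.25)(0.0500) = 0.5220
adj(I−A) = Cᵀ =
  [ 0.5700   0.0675   0.1875]
  [ 0.1400   0.7950   0.2750]
  [ 0.0500   0.0975   0.6575]
(I − A)⁻¹ = adj(I−A) / det(I−A) ≈
  [   1.0920     0.1293     0.3592]
  [   0.2682     1.5230     0.5268]
  [   0.0958     0.1868     1.2596]
First solve x = (I − A)⁻¹ d = adj(I−A)·d / det(I−A); in particular x_D = (0.1400·380 + 0.7950·90 + 0.2750·330) / 0.5220 = 215.50 / 0.5220 ≈ 412.8352.
Intermediate flow from C to D: z_CD = a_CD · x_D = 0.10 × 215.50 / 0.5220 = 21.55 / 0.5220 ≈ 41.28.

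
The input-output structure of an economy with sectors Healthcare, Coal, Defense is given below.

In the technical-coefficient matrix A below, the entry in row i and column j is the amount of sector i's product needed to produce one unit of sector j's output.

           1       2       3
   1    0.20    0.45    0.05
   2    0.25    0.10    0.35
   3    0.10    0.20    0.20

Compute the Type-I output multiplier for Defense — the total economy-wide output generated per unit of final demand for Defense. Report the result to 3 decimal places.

m_3 = 2.707

I − A =
  [   0.80    -0.45    -0.05]
  [  -0.25     0.90    -0.35]
  [  -0.10    -0.20     0.80]
Cofactors of I−A, C_ij = (−1)^(i+j)·(minor ij) (rows/columns in the sector order above):
  C_11 = (0.90)(0.80) − (-0.35)(-0.20) = 0.6500
  C_12 = −[(-0.25)(0.80) − (-0.35)(-0.10)] = 0.2350
  C_13 = (-0.25)(-0.20) − (0.90)(-0.10) = 0.1400
  C_21 = −[(-0.45)(0.80) − (-0.05)(-0.20)] = 0.3700
  C_22 = (0.80)(0.80) − (-0.05)(-0.10) = 0.6350
  C_23 = −[(0.80)(-0.20) − (-0.45)(-0.10)] = 0.2050
  C_31 = (-0.45)(-0.35) − (-0.05)(0.90) = 0.2025
  C_32 = −[(0.80)(-0.35) − (-0.05)(-0.25)] = 0.2925
  C_33 = (0.80)(0.90) − (-0.45)(-0.25) = 0.6075
det(I−A) = Σ_j (I−A)_1j·C_1j = (0.80)(0.6500) + (-0.45)(0.2350) + (-0.05)(0.1400) = 0.40725
adj(I−A) = Cᵀ =
  [ 0.6500   0.3700   0.2025]
  [ 0.2350   0.6350   0.2925]
  [ 0.1400   0.2050   0.6075]
(I − A)⁻¹ = adj(I−A) / det(I−A) ≈
  [   1.5961     0.9085     0.4972]
  [   0.5770     1.5592     0.7182]
  [   0.3438     0.5034     1.4917]
The output multiplier for sector j is the column-j sum of the Leontief inverse (I − A)⁻¹ = adj(I−A) / det(I−A).
Column 3 of adj(I−A): (0.2025, 0.2925, 0.6075); det(I−A) = 0.40725.
m_3 = (0.2025 + 0.2925 + 0.6075) / 0.40725 = 1.1025 / 0.40725 ≈ 2.707.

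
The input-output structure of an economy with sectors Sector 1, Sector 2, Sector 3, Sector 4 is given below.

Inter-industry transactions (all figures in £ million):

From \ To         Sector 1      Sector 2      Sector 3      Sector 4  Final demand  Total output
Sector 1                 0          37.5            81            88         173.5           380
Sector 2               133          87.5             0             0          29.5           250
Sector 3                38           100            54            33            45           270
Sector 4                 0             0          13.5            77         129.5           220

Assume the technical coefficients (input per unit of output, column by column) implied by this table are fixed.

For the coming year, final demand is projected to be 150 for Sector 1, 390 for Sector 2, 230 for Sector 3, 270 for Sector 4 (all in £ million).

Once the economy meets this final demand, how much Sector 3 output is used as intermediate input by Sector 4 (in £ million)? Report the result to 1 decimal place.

z_34 = 73.8

Technical coefficients a_ij = z_ij / X_j:
  a_11 = 0/380 = 0.00, a_21 = 133/380 = 0.35, a_31 = 38/380 = 0.10, a_41 = 0/380 = 0.00
  a_12 = 37.5/250 = 0.15, a_22 = 87.5/250 = 0.35, a_32 = 100/250 = 0.40, a_42 = 0/250 = 0.00
  a_13 = 81/270 = 0.30, a_23 = 0/270 = 0.00, a_33 = 54/270 = 0.20, a_43 = 13.5/270 = 0.05
  a_14 = 88/220 = 0.40, a_24 = 0/220 = 0.00, a_34 = 33/220 = 0.15, a_44 = 77/220 = 0.35
I − A =
  [   1.00    -0.15    -0.30    -0.40]
  [  -0.35     0.65     0.00     0.00]
  [  -0.10    -0.40     0.80    -0.15]
  [   0.00     0.00    -0.05     0.65]
Compute the cofactors C_ij = (−1)^(i+j)·(3×3 minor ij) of I−A; the adjugate is their transpose:
adj(I−A) = Cᵀ =
  [ 0.333125   0.162875   0.139750   0.237250]
  [ 0.179375   0.491000   0.075250   0.127750]
  [ 0.133250   0.269750   0.388375   0.171625]
  [ 0.010250   0.020750   0.029875   0.416500]
det(I−A) = Σ_j (I−A)_1j·C_1j = (1.00)(0.333125) + (-0.15)(0.179375) + (-0.30)(0.133250) + (-0.40)(0.010250) = 0.26214375
(I − A)⁻¹ = adj(I−A) / det(I−A) ≈
  [   1.2708     0.6213     0.5331     0.9050]
  [   0.6843     1.8730     0.2871     0.4873]
  [   0.5083     1.0290     1.4815     0.6547]
  [   0.0391     0.0792     0.1140     1.5888]
First solve x = (I − A)⁻¹ d = adj(I−A)·d / det(I−A); in particular x_4 = (0.010250·150 + 0.020750·390 + 0.029875·230 + 0.416500·270) / 0.26214375 = 128.95625 / 0.26214375 ≈ 491.930.
Intermediate flow from 3 to 4: z_34 = a_34 · x_4 = 0.15 × 128.95625 / 0.26214375 = 19.3434375 / 0.26214375 ≈ 73.8.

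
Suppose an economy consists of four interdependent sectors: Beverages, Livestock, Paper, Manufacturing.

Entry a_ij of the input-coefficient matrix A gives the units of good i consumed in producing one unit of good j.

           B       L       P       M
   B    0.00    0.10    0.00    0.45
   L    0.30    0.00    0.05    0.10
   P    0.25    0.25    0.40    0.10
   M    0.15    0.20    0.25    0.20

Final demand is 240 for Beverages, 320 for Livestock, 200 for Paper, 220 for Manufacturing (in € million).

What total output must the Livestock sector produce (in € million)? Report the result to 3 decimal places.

I − A =
  [   1.00    -0.10     0.00    -0.45]
  [  -0.30     1.00    -0.05    -0.10]
  [  -0.25    -0.25     0.60    -0.10]
  [  -0.15    -0.20    -0.25     0.80]
Compute the cofactors C_ij = (−1)^(i+j)·(3×3 minor ij) of I−A; the adjugate is their transpose:
adj(I−A) = Cᵀ =
  [ 0.425750   0.127625   0.123500   0.270875]
  [ 0.162500   0.386375   0.095375   0.151625]
  [ 0.279750   0.247125   0.660000   0.270750]
  [ 0.207875   0.197750   0.253250   0.568250]
det(I−A) = Σ_j (I−A)_1j·C_1j = (1.00)(0.425750) + (-0.10)(0.162500) + (0.00)(0.279750) + (-0.45)(0.207875) = 0.31595625
(I − A)⁻¹ = adj(I−A) / det(I−A) ≈
  [   1.3475     0.4039     0.3909     0.8573]
  [   0.5143     1.2229     0.3019     0.4799]
  [   0.8854     0.7821     2.0889     0.8569]
  [   0.6579     0.6259     0.8015     1.7985]
x = (I − A)⁻¹ d = adj(I−A)·d / det(I−A), with det(I−A) = 0.31595625:
  x_B = (0.425750·240 + 0.127625·320 + 0.123500·200 + 0.270875·220) / 0.31595625 = 227.3125 / 0.31595625 ≈ 719.443
  x_L = (0.162500·240 + 0.386375·320 + 0.095375·200 + 0.151625·220) / 0.31595625 = 215.0725 / 0.31595625 ≈ 680.703
  x_P = (0.279750·240 + 0.247125·320 + 0.660000·200 + 0.270750·220) / 0.31595625 = 337.785 / 0.31595625 ≈ 1069.088
  x_M = (0.207875·240 + 0.197750·320 + 0.253250·200 + 0.568250·220) / 0.31595625 = 288.835 / 0.31595625 ≈ 914.161

x_L = 680.703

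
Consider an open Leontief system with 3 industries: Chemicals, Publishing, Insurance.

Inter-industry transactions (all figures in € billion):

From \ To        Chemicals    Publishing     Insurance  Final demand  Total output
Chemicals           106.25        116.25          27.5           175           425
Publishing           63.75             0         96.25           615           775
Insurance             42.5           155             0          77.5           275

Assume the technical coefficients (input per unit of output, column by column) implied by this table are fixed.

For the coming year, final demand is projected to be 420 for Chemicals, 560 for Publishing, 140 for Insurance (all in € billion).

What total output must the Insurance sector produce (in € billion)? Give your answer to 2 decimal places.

Technical coefficients a_ij = z_ij / X_j:
  a_11 = 106.25/425 = 0.25, a_21 = 63.75/425 = 0.15, a_31 = 42.5/425 = 0.10
  a_12 = 116.25/775 = 0.15, a_22 = 0/775 = 0.00, a_32 = 155/775 = 0.20
  a_13 = 27.5/275 = 0.10, a_23 = 96.25/275 = 0.35, a_33 = 0/275 = 0.00
I − A =
  [   0.75    -0.15    -0.10]
  [  -0.15     1.00    -0.35]
  [  -0.10    -0.20     1.00]
Cofactors of I−A, C_ij = (−1)^(i+j)·(minor ij) (rows/columns in the sector order above):
  C_11 = (1.00)(1.00) − (-0.35)(-0.20) = 0.9300
  C_12 = −[(-0.15)(1.00) − (-0.35)(-0.10)] = 0.1850
  C_13 = (-0.15)(-0.20) − (1.00)(-0.10) = 0.1300
  C_21 = −[(-0.15)(1.00) − (-0.10)(-0.20)] = 0.1700
  C_22 = (0.75)(1.00) − (-0.10)(-0.10) = 0.7400
  C_23 = −[(0.75)(-0.20) − (-0.15)(-0.10)] = 0.1650
  C_31 = (-0.15)(-0.35) − (-0.10)(1.00) = 0.1525
  C_32 = −[(0.75)(-0.35) − (-0.10)(-0.15)] = 0.2775
  C_33 = (0.75)(1.00) − (-0.15)(-0.15) = 0.7275
det(I−A) = Σ_j (I−A)_1j·C_1j = (0.75)(0.9300) + (-0.15)(0.1850) + (-0.10)(0.1300) = 0.65675
adj(I−A) = Cᵀ =
  [ 0.9300   0.1700   0.1525]
  [ 0.1850   0.7400   0.2775]
  [ 0.1300   0.1650   0.7275]
(I − A)⁻¹ = adj(I−A) / det(I−A) ≈
  [   1.4161     0.2589     0.2322]
  [   0.2817     1.1268     0.4225]
  [   0.1979     0.2512     1.1077]
x = (I − A)⁻¹ d = adj(I−A)·d / det(I−A), with det(I−A) = 0.65675:
  x_1 = (0.9300·420 + 0.1700·560 + 0.1525·140) / 0.65675 = 507.15 / 0.65675 ≈ 772.21
  x_2 = (0.1850·420 + 0.7400·560 + 0.2775·140) / 0.65675 = 530.95 / 0.65675 ≈ 808.45
  x_3 = (0.1300·420 + 0.1650·560 + 0.7275·140) / 0.65675 = 248.85 / 0.65675 ≈ 378.91

x_3 = 378.91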